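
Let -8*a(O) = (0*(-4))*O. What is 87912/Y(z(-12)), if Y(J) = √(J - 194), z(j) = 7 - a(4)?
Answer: -7992*I*√187/17 ≈ -6428.8*I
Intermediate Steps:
a(O) = 0 (a(O) = -0*(-4)*O/8 = -0*O = -⅛*0 = 0)
z(j) = 7 (z(j) = 7 - 1*0 = 7 + 0 = 7)
Y(J) = √(-194 + J)
87912/Y(z(-12)) = 87912/(√(-194 + 7)) = 87912/(√(-187)) = 87912/((I*√187)) = 87912*(-I*√187/187) = -7992*I*√187/17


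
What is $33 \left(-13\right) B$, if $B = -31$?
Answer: $13299$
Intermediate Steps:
$33 \left(-13\right) B = 33 \left(-13\right) \left(-31\right) = \left(-429\right) \left(-31\right) = 13299$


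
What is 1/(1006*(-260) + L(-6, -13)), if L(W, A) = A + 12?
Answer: -1/261561 ≈ -3.8232e-6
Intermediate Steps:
L(W, A) = 12 + A
1/(1006*(-260) + L(-6, -13)) = 1/(1006*(-260) + (12 - 13)) = 1/(-261560 - 1) = 1/(-261561) = -1/261561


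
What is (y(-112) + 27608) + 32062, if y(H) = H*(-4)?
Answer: 60118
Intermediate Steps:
y(H) = -4*H
(y(-112) + 27608) + 32062 = (-4*(-112) + 27608) + 32062 = (448 + 27608) + 32062 = 28056 + 32062 = 60118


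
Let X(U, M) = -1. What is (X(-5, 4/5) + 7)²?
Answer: 36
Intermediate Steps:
(X(-5, 4/5) + 7)² = (-1 + 7)² = 6² = 36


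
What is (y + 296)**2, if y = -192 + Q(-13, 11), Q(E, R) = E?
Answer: 8281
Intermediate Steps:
y = -205 (y = -192 - 13 = -205)
(y + 296)**2 = (-205 + 296)**2 = 91**2 = 8281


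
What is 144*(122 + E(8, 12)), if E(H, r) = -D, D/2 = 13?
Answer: 13824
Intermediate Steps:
D = 26 (D = 2*13 = 26)
E(H, r) = -26 (E(H, r) = -1*26 = -26)
144*(122 + E(8, 12)) = 144*(122 - 26) = 144*96 = 13824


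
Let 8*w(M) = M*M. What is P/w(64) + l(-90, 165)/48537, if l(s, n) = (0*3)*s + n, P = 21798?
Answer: 176349001/4141824 ≈ 42.578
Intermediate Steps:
w(M) = M²/8 (w(M) = (M*M)/8 = M²/8)
l(s, n) = n (l(s, n) = 0*s + n = 0 + n = n)
P/w(64) + l(-90, 165)/48537 = 21798/(((⅛)*64²)) + 165/48537 = 21798/(((⅛)*4096)) + 165*(1/48537) = 21798/512 + 55/16179 = 21798*(1/512) + 55/16179 = 10899/256 + 55/16179 = 176349001/4141824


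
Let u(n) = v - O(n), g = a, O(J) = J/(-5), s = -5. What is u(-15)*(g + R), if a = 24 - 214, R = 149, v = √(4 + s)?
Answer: 123 - 41*I ≈ 123.0 - 41.0*I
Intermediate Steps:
v = I (v = √(4 - 5) = √(-1) = I ≈ 1.0*I)
a = -190
O(J) = -J/5 (O(J) = J*(-⅕) = -J/5)
g = -190
u(n) = I + n/5 (u(n) = I - (-1)*n/5 = I + n/5)
u(-15)*(g + R) = (I + (⅕)*(-15))*(-190 + 149) = (I - 3)*(-41) = (-3 + I)*(-41) = 123 - 41*I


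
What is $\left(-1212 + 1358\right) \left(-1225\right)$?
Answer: $-178850$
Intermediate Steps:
$\left(-1212 + 1358\right) \left(-1225\right) = 146 \left(-1225\right) = -178850$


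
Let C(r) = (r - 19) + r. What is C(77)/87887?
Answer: 135/87887 ≈ 0.0015361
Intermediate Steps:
C(r) = -19 + 2*r (C(r) = (-19 + r) + r = -19 + 2*r)
C(77)/87887 = (-19 + 2*77)/87887 = (-19 + 154)*(1/87887) = 135*(1/87887) = 135/87887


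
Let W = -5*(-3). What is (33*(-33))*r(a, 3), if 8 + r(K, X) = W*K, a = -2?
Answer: 41382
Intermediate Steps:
W = 15
r(K, X) = -8 + 15*K
(33*(-33))*r(a, 3) = (33*(-33))*(-8 + 15*(-2)) = -1089*(-8 - 30) = -1089*(-38) = 41382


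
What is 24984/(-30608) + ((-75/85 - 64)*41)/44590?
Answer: -635087722/725055695 ≈ -0.87592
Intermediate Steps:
24984/(-30608) + ((-75/85 - 64)*41)/44590 = 24984*(-1/30608) + ((-75*1/85 - 64)*41)*(1/44590) = -3123/3826 + ((-15/17 - 64)*41)*(1/44590) = -3123/3826 - 1103/17*41*(1/44590) = -3123/3826 - 45223/17*1/44590 = -3123/3826 - 45223/758030 = -635087722/725055695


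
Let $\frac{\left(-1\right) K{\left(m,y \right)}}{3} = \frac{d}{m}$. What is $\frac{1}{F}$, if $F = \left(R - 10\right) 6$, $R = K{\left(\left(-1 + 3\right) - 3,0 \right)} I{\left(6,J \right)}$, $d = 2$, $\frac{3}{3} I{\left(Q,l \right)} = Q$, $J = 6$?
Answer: $\frac{1}{156} \approx 0.0064103$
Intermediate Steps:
$I{\left(Q,l \right)} = Q$
$K{\left(m,y \right)} = - \frac{6}{m}$ ($K{\left(m,y \right)} = - 3 \frac{2}{m} = - \frac{6}{m}$)
$R = 36$ ($R = - \frac{6}{\left(-1 + 3\right) - 3} \cdot 6 = - \frac{6}{2 - 3} \cdot 6 = - \frac{6}{-1} \cdot 6 = \left(-6\right) \left(-1\right) 6 = 6 \cdot 6 = 36$)
$F = 156$ ($F = \left(36 - 10\right) 6 = 26 \cdot 6 = 156$)
$\frac{1}{F} = \frac{1}{156}$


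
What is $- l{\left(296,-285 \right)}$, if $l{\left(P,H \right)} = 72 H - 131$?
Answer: $20651$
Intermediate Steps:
$l{\left(P,H \right)} = -131 + 72 H$
$- l{\left(296,-285 \right)} = - (-131 + 72 \left(-285\right)) = - (-131 - 20520) = \left(-1\right) \left(-20651\right) = 20651$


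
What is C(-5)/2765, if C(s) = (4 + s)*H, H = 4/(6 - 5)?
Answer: -4/2765 ≈ -0.0014467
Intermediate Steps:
H = 4 (H = 4/1 = 4*1 = 4)
C(s) = 16 + 4*s (C(s) = (4 + s)*4 = 16 + 4*s)
C(-5)/2765 = (16 + 4*(-5))/2765 = (16 - 20)*(1/2765) = -4*1/2765 = -4/2765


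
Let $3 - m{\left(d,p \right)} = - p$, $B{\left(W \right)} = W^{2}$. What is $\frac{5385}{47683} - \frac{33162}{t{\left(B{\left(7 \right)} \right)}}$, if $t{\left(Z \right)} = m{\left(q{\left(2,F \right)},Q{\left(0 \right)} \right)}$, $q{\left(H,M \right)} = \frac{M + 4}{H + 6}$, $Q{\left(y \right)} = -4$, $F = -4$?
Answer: $\frac{1581269031}{47683} \approx 33162.0$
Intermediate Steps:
$q{\left(H,M \right)} = \frac{4 + M}{6 + H}$
$m{\left(d,p \right)} = 3 + p$ ($m{\left(d,p \right)} = 3 - - p = 3 + p$)
$t{\left(Z \right)} = -1$ ($t{\left(Z \right)} = 3 - 4 = -1$)
$\frac{5385}{47683} - \frac{33162}{t{\left(B{\left(7 \right)} \right)}} = \frac{5385}{47683} - \frac{33162}{-1} = 5385 \cdot \frac{1}{47683} - -33162 = \frac{5385}{47683} + 33162 = \frac{1581269031}{47683}$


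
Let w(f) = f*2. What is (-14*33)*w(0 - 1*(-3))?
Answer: -2772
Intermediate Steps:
w(f) = 2*f
(-14*33)*w(0 - 1*(-3)) = (-14*33)*(2*(0 - 1*(-3))) = -924*(0 + 3) = -924*3 = -462*6 = -2772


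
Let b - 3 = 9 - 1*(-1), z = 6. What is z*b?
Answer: 78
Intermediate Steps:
b = 13 (b = 3 + (9 - 1*(-1)) = 3 + (9 + 1) = 3 + 10 = 13)
z*b = 6*13 = 78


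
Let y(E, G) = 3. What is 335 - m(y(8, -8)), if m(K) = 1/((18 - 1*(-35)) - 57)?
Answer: 1341/4 ≈ 335.25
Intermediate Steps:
m(K) = -¼ (m(K) = 1/((18 + 35) - 57) = 1/(53 - 57) = 1/(-4) = -¼)
335 - m(y(8, -8)) = 335 - 1*(-¼) = 335 + ¼ = 1341/4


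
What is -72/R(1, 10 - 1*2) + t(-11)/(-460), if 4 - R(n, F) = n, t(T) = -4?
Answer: -2759/115 ≈ -23.991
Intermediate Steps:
R(n, F) = 4 - n
-72/R(1, 10 - 1*2) + t(-11)/(-460) = -72/(4 - 1*1) - 4/(-460) = -72/(4 - 1) - 4*(-1/460) = -72/3 + 1/115 = -72*⅓ + 1/115 = -24 + 1/115 = -2759/115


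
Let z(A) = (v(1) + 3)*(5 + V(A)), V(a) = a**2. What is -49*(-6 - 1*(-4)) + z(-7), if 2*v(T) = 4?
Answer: 368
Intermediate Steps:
v(T) = 2 (v(T) = (1/2)*4 = 2)
z(A) = 25 + 5*A**2 (z(A) = (2 + 3)*(5 + A**2) = 5*(5 + A**2) = 25 + 5*A**2)
-49*(-6 - 1*(-4)) + z(-7) = -49*(-6 - 1*(-4)) + (25 + 5*(-7)**2) = -49*(-6 + 4) + (25 + 5*49) = -49*(-2) + (25 + 245) = 98 + 270 = 368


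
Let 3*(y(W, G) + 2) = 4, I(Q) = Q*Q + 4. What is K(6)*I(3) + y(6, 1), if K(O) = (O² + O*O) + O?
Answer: 3040/3 ≈ 1013.3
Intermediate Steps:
I(Q) = 4 + Q² (I(Q) = Q² + 4 = 4 + Q²)
K(O) = O + 2*O² (K(O) = (O² + O²) + O = 2*O² + O = O + 2*O²)
y(W, G) = -⅔ (y(W, G) = -2 + (⅓)*4 = -2 + 4/3 = -⅔)
K(6)*I(3) + y(6, 1) = (6*(1 + 2*6))*(4 + 3²) - ⅔ = (6*(1 + 12))*(4 + 9) - ⅔ = (6*13)*13 - ⅔ = 78*13 - ⅔ = 1014 - ⅔ = 3040/3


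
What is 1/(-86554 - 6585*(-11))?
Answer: -1/14119 ≈ -7.0826e-5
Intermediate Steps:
1/(-86554 - 6585*(-11)) = 1/(-86554 + 72435) = 1/(-14119) = -1/14119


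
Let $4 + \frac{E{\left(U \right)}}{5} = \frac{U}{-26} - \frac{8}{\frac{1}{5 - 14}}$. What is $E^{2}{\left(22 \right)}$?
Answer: $\frac{19053225}{169} \approx 1.1274 \cdot 10^{5}$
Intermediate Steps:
$E{\left(U \right)} = 340 - \frac{5 U}{26}$ ($E{\left(U \right)} = -20 + 5 \left(\frac{U}{-26} - \frac{8}{\frac{1}{5 - 14}}\right) = -20 + 5 \left(U \left(- \frac{1}{26}\right) - \frac{8}{\frac{1}{-9}}\right) = -20 + 5 \left(- \frac{U}{26} - \frac{8}{- \frac{1}{9}}\right) = -20 + 5 \left(- \frac{U}{26} - -72\right) = -20 + 5 \left(- \frac{U}{26} + 72\right) = -20 + 5 \left(72 - \frac{U}{26}\right) = -20 - \left(-360 + \frac{5 U}{26}\right) = 340 - \frac{5 U}{26}$)
$E^{2}{\left(22 \right)} = \left(340 - \frac{55}{13}\right)^{2} = \left(\frac{4365}{13}\right)^{2} = \frac{19053225}{169}$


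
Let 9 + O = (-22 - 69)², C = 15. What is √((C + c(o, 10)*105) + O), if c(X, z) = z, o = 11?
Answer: √9337 ≈ 96.628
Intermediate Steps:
O = 8272 (O = -9 + (-22 - 69)² = -9 + (-91)² = -9 + 8281 = 8272)
√((C + c(o, 10)*105) + O) = √((15 + 10*105) + 8272) = √((15 + 1050) + 8272) = √(1065 + 8272) = √9337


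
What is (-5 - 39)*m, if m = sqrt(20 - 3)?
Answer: -44*sqrt(17) ≈ -181.42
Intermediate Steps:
m = sqrt(17) ≈ 4.1231
(-5 - 39)*m = (-5 - 39)*sqrt(17) = -44*sqrt(17)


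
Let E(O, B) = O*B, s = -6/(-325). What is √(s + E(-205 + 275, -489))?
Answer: 2*I*√36155418/65 ≈ 185.01*I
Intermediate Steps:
s = 6/325 (s = -6*(-1/325) = 6/325 ≈ 0.018462)
E(O, B) = B*O
√(s + E(-205 + 275, -489)) = √(6/325 - 489*(-205 + 275)) = √(6/325 - 489*70) = √(6/325 - 34230) = √(-11124744/325) = 2*I*√36155418/65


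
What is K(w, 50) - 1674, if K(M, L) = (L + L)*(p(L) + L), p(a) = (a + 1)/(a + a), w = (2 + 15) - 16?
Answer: 3377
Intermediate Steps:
w = 1 (w = 17 - 16 = 1)
p(a) = (1 + a)/(2*a) (p(a) = (1 + a)/((2*a)) = (1 + a)*(1/(2*a)) = (1 + a)/(2*a))
K(M, L) = 2*L*(L + (1 + L)/(2*L)) (K(M, L) = (L + L)*((1 + L)/(2*L) + L) = (2*L)*(L + (1 + L)/(2*L)) = 2*L*(L + (1 + L)/(2*L)))
K(w, 50) - 1674 = (1 + 50 + 2*50**2) - 1674 = (1 + 50 + 2*2500) - 1674 = (1 + 50 + 5000) - 1674 = 5051 - 1674 = 3377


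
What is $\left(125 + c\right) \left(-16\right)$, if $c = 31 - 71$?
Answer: $-1360$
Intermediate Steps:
$c = -40$
$\left(125 + c\right) \left(-16\right) = \left(125 - 40\right) \left(-16\right) = 85 \left(-16\right) = -1360$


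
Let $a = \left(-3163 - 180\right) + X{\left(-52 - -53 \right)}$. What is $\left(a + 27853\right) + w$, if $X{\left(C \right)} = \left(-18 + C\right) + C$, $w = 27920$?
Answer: $52414$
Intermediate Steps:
$X{\left(C \right)} = -18 + 2 C$
$a = -3359$ ($a = \left(-3163 - 180\right) - \left(18 - 2 \left(-52 - -53\right)\right) = -3343 - \left(18 - 2 \left(-52 + 53\right)\right) = -3343 + \left(-18 + 2 \cdot 1\right) = -3343 + \left(-18 + 2\right) = -3343 - 16 = -3359$)
$\left(a + 27853\right) + w = \left(-3359 + 27853\right) + 27920 = 24494 + 27920 = 52414$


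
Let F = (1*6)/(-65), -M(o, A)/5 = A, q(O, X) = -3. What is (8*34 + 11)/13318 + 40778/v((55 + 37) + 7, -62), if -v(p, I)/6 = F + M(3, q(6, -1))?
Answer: -17649322949/38715426 ≈ -455.87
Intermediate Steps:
M(o, A) = -5*A
F = -6/65 (F = 6*(-1/65) = -6/65 ≈ -0.092308)
v(p, I) = -5814/65 (v(p, I) = -6*(-6/65 - 5*(-3)) = -6*(-6/65 + 15) = -6*969/65 = -5814/65)
(8*34 + 11)/13318 + 40778/v((55 + 37) + 7, -62) = (8*34 + 11)/13318 + 40778/(-5814/65) = (272 + 11)*(1/13318) + 40778*(-65/5814) = 283*(1/13318) - 1325285/2907 = 283/13318 - 1325285/2907 = -17649322949/38715426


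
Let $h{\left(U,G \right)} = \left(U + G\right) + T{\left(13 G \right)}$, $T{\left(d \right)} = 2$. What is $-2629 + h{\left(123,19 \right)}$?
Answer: $-2485$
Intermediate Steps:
$h{\left(U,G \right)} = 2 + G + U$ ($h{\left(U,G \right)} = \left(U + G\right) + 2 = \left(G + U\right) + 2 = 2 + G + U$)
$-2629 + h{\left(123,19 \right)} = -2629 + \left(2 + 19 + 123\right) = -2629 + 144 = -2485$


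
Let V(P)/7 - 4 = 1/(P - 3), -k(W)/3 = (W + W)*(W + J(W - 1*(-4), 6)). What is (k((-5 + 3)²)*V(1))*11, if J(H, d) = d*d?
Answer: -258720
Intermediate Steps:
J(H, d) = d²
k(W) = -6*W*(36 + W) (k(W) = -3*(W + W)*(W + 6²) = -3*2*W*(W + 36) = -3*2*W*(36 + W) = -6*W*(36 + W))
V(P) = 28 + 7/(-3 + P) (V(P) = 28 + 7/(P - 3) = 28 + 7/(-3 + P))
(k((-5 + 3)²)*V(1))*11 = ((-6*(-5 + 3)²*(36 + (-5 + 3)²))*(7*(-11 + 4*1)/(-3 + 1)))*11 = ((-6*(-2)²*(36 + (-2)²))*(7*(-11 + 4)/(-2)))*11 = ((-6*4*(36 + 4))*(7*(-½)*(-7)))*11 = (-6*4*40*(49/2))*11 = -960*49/2*11 = -23520*11 = -258720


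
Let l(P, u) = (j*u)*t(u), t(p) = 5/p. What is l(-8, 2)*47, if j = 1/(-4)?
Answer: -235/4 ≈ -58.750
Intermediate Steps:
j = -¼ ≈ -0.25000
l(P, u) = -5/4 (l(P, u) = (-u/4)*(5/u) = -5/4)
l(-8, 2)*47 = -5/4*47 = -235/4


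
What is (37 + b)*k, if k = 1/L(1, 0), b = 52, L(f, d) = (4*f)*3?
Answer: 89/12 ≈ 7.4167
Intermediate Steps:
L(f, d) = 12*f
k = 1/12 (k = 1/(12*1) = 1/12 ≈ 0.083333)
(37 + b)*k = (37 + 52)*(1/12) = 89*(1/12) = 89/12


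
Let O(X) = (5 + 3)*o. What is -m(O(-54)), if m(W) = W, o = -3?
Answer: 24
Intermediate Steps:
O(X) = -24 (O(X) = (5 + 3)*(-3) = 8*(-3) = -24)
-m(O(-54)) = -1*(-24) = 24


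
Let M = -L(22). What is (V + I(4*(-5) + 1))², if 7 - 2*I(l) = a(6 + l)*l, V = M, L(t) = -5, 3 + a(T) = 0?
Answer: 400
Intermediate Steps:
a(T) = -3 (a(T) = -3 + 0 = -3)
M = 5 (M = -1*(-5) = 5)
V = 5
I(l) = 7/2 + 3*l/2 (I(l) = 7/2 - (-3)*l/2 = 7/2 + 3*l/2)
(V + I(4*(-5) + 1))² = (5 + (7/2 + 3*(4*(-5) + 1)/2))² = (5 + (7/2 + 3*(-20 + 1)/2))² = (5 + (7/2 + (3/2)*(-19)))² = (5 + (7/2 - 57/2))² = (5 - 25)² = (-20)² = 400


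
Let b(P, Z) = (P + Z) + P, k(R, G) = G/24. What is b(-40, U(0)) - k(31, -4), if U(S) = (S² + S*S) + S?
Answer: -479/6 ≈ -79.833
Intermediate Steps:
U(S) = S + 2*S² (U(S) = (S² + S²) + S = 2*S² + S = S + 2*S²)
k(R, G) = G/24 (k(R, G) = G*(1/24) = G/24)
b(P, Z) = Z + 2*P
b(-40, U(0)) - k(31, -4) = (0*(1 + 2*0) + 2*(-40)) - (-4)/24 = (0*(1 + 0) - 80) - 1*(-⅙) = (0*1 - 80) + ⅙ = (0 - 80) + ⅙ = -80 + ⅙ = -479/6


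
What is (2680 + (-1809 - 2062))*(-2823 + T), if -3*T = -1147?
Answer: 2906834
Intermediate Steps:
T = 1147/3 (T = -⅓*(-1147) = 1147/3 ≈ 382.33)
(2680 + (-1809 - 2062))*(-2823 + T) = (2680 + (-1809 - 2062))*(-2823 + 1147/3) = (2680 - 3871)*(-7322/3) = -1191*(-7322/3) = 2906834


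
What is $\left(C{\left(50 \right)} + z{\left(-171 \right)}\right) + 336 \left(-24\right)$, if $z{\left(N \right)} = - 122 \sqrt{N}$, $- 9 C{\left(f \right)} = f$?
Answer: $- \frac{72626}{9} - 366 i \sqrt{19} \approx -8069.6 - 1595.4 i$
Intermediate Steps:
$C{\left(f \right)} = - \frac{f}{9}$
$\left(C{\left(50 \right)} + z{\left(-171 \right)}\right) + 336 \left(-24\right) = \left(\left(- \frac{1}{9}\right) 50 - 122 \sqrt{-171}\right) + 336 \left(-24\right) = \left(- \frac{50}{9} - 122 \cdot 3 i \sqrt{19}\right) - 8064 = \left(- \frac{50}{9} - 366 i \sqrt{19}\right) - 8064 = - \frac{72626}{9} - 366 i \sqrt{19}$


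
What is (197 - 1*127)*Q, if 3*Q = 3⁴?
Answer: 1890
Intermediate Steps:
Q = 27 (Q = (⅓)*3⁴ = (⅓)*81 = 27)
(197 - 1*127)*Q = (197 - 1*127)*27 = (197 - 127)*27 = 70*27 = 1890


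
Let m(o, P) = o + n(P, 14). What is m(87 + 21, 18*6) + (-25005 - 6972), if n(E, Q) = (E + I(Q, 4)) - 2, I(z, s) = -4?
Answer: -31767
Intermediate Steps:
n(E, Q) = -6 + E (n(E, Q) = (E - 4) - 2 = (-4 + E) - 2 = -6 + E)
m(o, P) = -6 + P + o (m(o, P) = o + (-6 + P) = -6 + P + o)
m(87 + 21, 18*6) + (-25005 - 6972) = (-6 + 18*6 + (87 + 21)) + (-25005 - 6972) = (-6 + 108 + 108) - 31977 = 210 - 31977 = -31767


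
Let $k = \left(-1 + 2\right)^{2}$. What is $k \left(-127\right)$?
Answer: $-127$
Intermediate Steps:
$k = 1$ ($k = 1^{2} = 1$)
$k \left(-127\right) = 1 \left(-127\right) = -127$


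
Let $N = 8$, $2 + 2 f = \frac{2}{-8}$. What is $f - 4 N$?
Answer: $- \frac{265}{8} \approx -33.125$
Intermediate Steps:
$f = - \frac{9}{8}$ ($f = -1 + \frac{2 \frac{1}{-8}}{2} = -1 + \frac{2 \left(- \frac{1}{8}\right)}{2} = -1 + \frac{1}{2} \left(- \frac{1}{4}\right) = -1 - \frac{1}{8} = - \frac{9}{8} \approx -1.125$)
$f - 4 N = - \frac{9}{8} - 32 = - \frac{265}{8}$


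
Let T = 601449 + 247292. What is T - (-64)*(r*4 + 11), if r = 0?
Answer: 849445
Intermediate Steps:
T = 848741
T - (-64)*(r*4 + 11) = 848741 - (-64)*(0*4 + 11) = 848741 - (-64)*(0 + 11) = 848741 - (-64)*11 = 848741 - 1*(-704) = 848741 + 704 = 849445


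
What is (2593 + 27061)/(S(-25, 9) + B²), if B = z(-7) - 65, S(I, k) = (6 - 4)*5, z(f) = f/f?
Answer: 14827/2053 ≈ 7.2221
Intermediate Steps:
z(f) = 1
S(I, k) = 10 (S(I, k) = 2*5 = 10)
B = -64 (B = 1 - 65 = -64)
(2593 + 27061)/(S(-25, 9) + B²) = (2593 + 27061)/(10 + (-64)²) = 29654/(10 + 4096) = 29654/4106 = 29654*(1/4106) = 14827/2053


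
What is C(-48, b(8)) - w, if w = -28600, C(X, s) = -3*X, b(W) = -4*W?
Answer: 28744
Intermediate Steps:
C(-48, b(8)) - w = -3*(-48) - 1*(-28600) = 144 + 28600 = 28744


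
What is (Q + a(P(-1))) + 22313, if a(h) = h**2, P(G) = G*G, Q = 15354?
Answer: 37668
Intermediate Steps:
P(G) = G**2
(Q + a(P(-1))) + 22313 = (15354 + ((-1)**2)**2) + 22313 = (15354 + 1**2) + 22313 = (15354 + 1) + 22313 = 15355 + 22313 = 37668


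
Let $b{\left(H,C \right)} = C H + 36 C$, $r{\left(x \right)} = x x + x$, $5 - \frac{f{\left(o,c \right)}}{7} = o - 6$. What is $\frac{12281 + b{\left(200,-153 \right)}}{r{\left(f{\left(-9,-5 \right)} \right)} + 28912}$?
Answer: $- \frac{23827}{48652} \approx -0.48974$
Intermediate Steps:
$f{\left(o,c \right)} = 77 - 7 o$ ($f{\left(o,c \right)} = 35 - 7 \left(o - 6\right) = 35 - 7 \left(-6 + o\right) = 35 - \left(-42 + 7 o\right) = 77 - 7 o$)
$r{\left(x \right)} = x + x^{2}$ ($r{\left(x \right)} = x^{2} + x = x + x^{2}$)
$b{\left(H,C \right)} = 36 C + C H$
$\frac{12281 + b{\left(200,-153 \right)}}{r{\left(f{\left(-9,-5 \right)} \right)} + 28912} = \frac{12281 - 153 \left(36 + 200\right)}{\left(77 - -63\right) \left(1 + \left(77 - -63\right)\right) + 28912} = \frac{12281 - 36108}{\left(77 + 63\right) \left(1 + \left(77 + 63\right)\right) + 28912} = \frac{12281 - 36108}{140 \left(1 + 140\right) + 28912} = - \frac{23827}{140 \cdot 141 + 28912} = - \frac{23827}{19740 + 28912} = - \frac{23827}{48652}$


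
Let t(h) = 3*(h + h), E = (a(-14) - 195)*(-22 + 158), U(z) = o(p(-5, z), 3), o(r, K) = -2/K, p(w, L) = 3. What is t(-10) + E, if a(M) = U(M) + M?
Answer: -85724/3 ≈ -28575.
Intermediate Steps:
U(z) = -2/3
a(M) = -2/3 + M
E = -85544/3 (E = ((-2/3 - 14) - 195)*(-22 + 158) = (-44/3 - 195)*136 = -629/3*136 = -85544/3 ≈ -28515.)
t(h) = 6*h (t(h) = 3*(2*h) = 6*h)
t(-10) + E = 6*(-10) - 85544/3 = -60 - 85544/3 = -85724/3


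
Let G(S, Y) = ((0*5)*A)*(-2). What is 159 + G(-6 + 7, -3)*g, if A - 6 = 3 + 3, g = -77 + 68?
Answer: 159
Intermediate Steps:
g = -9
A = 12 (A = 6 + (3 + 3) = 6 + 6 = 12)
G(S, Y) = 0 (G(S, Y) = ((0*5)*12)*(-2) = (0*12)*(-2) = 0*(-2) = 0)
159 + G(-6 + 7, -3)*g = 159 + 0*(-9) = 159 + 0 = 159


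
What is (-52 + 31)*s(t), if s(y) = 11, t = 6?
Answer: -231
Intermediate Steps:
(-52 + 31)*s(t) = (-52 + 31)*11 = -21*11 = -231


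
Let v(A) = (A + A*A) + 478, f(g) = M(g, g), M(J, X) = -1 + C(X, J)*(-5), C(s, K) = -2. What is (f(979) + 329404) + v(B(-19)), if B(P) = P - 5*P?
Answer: 335743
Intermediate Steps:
M(J, X) = 9 (M(J, X) = -1 - 2*(-5) = -1 + 10 = 9)
f(g) = 9
B(P) = -4*P
v(A) = 478 + A + A² (v(A) = (A + A²) + 478 = 478 + A + A²)
(f(979) + 329404) + v(B(-19)) = (9 + 329404) + (478 - 4*(-19) + (-4*(-19))²) = 329413 + (478 + 76 + 76²) = 329413 + (478 + 76 + 5776) = 329413 + 6330 = 335743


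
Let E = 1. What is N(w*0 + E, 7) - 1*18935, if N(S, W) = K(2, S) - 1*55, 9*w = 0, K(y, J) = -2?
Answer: -18992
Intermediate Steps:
w = 0 (w = (⅑)*0 = 0)
N(S, W) = -57 (N(S, W) = -2 - 1*55 = -2 - 55 = -57)
N(w*0 + E, 7) - 1*18935 = -57 - 1*18935 = -57 - 18935 = -18992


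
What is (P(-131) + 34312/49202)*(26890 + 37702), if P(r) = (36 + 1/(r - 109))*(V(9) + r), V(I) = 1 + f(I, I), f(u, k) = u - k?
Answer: -22304043608462/73803 ≈ -3.0221e+8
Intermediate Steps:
V(I) = 1 (V(I) = 1 + (I - I) = 1 + 0 = 1)
P(r) = (1 + r)*(36 + 1/(-109 + r)) (P(r) = (36 + 1/(r - 109))*(1 + r) = (36 + 1/(-109 + r))*(1 + r) = (1 + r)*(36 + 1/(-109 + r)))
(P(-131) + 34312/49202)*(26890 + 37702) = ((-3923 - 3887*(-131) + 36*(-131)²)/(-109 - 131) + 34312/49202)*(26890 + 37702) = ((-3923 + 509197 + 36*17161)/(-240) + 34312*(1/49202))*64592 = (-(-3923 + 509197 + 617796)/240 + 17156/24601)*64592 = (-1/240*1123070 + 17156/24601)*64592 = (-112307/24 + 17156/24601)*64592 = -2762452763/590424*64592 = -22304043608462/73803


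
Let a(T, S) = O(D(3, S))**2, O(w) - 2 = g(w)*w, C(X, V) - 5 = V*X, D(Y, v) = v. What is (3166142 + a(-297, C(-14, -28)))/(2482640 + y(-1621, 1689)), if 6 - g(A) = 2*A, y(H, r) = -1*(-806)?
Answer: 48934138849/1241723 ≈ 39408.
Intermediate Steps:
y(H, r) = 806
C(X, V) = 5 + V*X
g(A) = 6 - 2*A
O(w) = 2 + w*(6 - 2*w) (O(w) = 2 + (6 - 2*w)*w = 2 + w*(6 - 2*w))
a(T, S) = (2 - 2*S*(-3 + S))**2
(3166142 + a(-297, C(-14, -28)))/(2482640 + y(-1621, 1689)) = (3166142 + 4*(-1 + (5 - 28*(-14))*(-3 + (5 - 28*(-14))))**2)/(2482640 + 806) = (3166142 + 4*(-1 + (5 + 392)*(-3 + (5 + 392)))**2)/2483446 = (3166142 + 4*(-1 + 397*(-3 + 397))**2)*(1/2483446) = (3166142 + 4*(-1 + 397*394)**2)*(1/2483446) = (3166142 + 4*(-1 + 156418)**2)*(1/2483446) = (3166142 + 4*156417**2)*(1/2483446) = (3166142 + 4*24466277889)*(1/2483446) = (3166142 + 97865111556)*(1/2483446) = 97868277698*(1/2483446) = 48934138849/1241723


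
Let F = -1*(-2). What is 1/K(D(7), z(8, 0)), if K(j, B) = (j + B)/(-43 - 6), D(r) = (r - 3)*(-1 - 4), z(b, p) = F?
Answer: 49/18 ≈ 2.7222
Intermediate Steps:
F = 2
z(b, p) = 2
D(r) = 15 - 5*r (D(r) = (-3 + r)*(-5) = 15 - 5*r)
K(j, B) = -B/49 - j/49 (K(j, B) = (B + j)/(-49) = (B + j)*(-1/49) = -B/49 - j/49)
1/K(D(7), z(8, 0)) = 1/(-1/49*2 - (15 - 5*7)/49) = 1/(-2/49 - (15 - 35)/49) = 1/(-2/49 - 1/49*(-20)) = 1/(-2/49 + 20/49) = 1/(18/49) = 49/18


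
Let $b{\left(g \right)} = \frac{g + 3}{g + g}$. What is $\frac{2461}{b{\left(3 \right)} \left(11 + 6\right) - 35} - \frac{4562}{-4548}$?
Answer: $- \frac{462938}{3411} \approx -135.72$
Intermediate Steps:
$b{\left(g \right)} = \frac{3 + g}{2 g}$
$\frac{2461}{b{\left(3 \right)} \left(11 + 6\right) - 35} - \frac{4562}{-4548} = \frac{2461}{\frac{3 + 3}{2 \cdot 3} \left(11 + 6\right) - 35} - \frac{4562}{-4548} = \frac{2461}{\frac{1}{2} \cdot \frac{1}{3} \cdot 6 \cdot 17 - 35} - - \frac{2281}{2274} = \frac{2461}{1 \cdot 17 - 35} + \frac{2281}{2274} = \frac{2461}{17 - 35} + \frac{2281}{2274} = \frac{2461}{-18} + \frac{2281}{2274} = 2461 \left(- \frac{1}{18}\right) + \frac{2281}{2274} = - \frac{2461}{18} + \frac{2281}{2274} = - \frac{462938}{3411}$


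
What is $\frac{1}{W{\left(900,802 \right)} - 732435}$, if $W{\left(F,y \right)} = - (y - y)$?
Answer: $- \frac{1}{732435} \approx -1.3653 \cdot 10^{-6}$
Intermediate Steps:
$W{\left(F,y \right)} = 0$ ($W{\left(F,y \right)} = \left(-1\right) 0 = 0$)
$\frac{1}{W{\left(900,802 \right)} - 732435} = \frac{1}{0 - 732435} = \frac{1}{-732435} = - \frac{1}{732435}$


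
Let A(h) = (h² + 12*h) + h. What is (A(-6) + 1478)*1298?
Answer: 1863928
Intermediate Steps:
A(h) = h² + 13*h
(A(-6) + 1478)*1298 = (-6*(13 - 6) + 1478)*1298 = (-6*7 + 1478)*1298 = (-42 + 1478)*1298 = 1436*1298 = 1863928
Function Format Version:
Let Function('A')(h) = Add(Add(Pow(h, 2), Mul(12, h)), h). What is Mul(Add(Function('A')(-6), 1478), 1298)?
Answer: 1863928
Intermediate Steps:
Function('A')(h) = Add(Pow(h, 2), Mul(13, h))
Mul(Add(Function('A')(-6), 1478), 1298) = Mul(Add(Mul(-6, Add(13, -6)), 1478), 1298) = Mul(Add(Mul(-6, 7), 1478), 1298) = Mul(Add(-42, 1478), 1298) = Mul(1436, 1298) = 1863928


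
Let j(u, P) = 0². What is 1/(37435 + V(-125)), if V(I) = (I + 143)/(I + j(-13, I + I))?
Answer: 125/4679357 ≈ 2.6713e-5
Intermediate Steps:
j(u, P) = 0
V(I) = (143 + I)/I (V(I) = (I + 143)/(I + 0) = (143 + I)/I)
1/(37435 + V(-125)) = 1/(37435 + (143 - 125)/(-125)) = 1/(37435 - 1/125*18) = 1/(37435 - 18/125) = 1/(4679357/125) = 125/4679357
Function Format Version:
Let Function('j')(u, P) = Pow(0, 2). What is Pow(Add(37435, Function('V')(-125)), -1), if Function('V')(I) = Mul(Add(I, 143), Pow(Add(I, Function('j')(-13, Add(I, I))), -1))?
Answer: Rational(125, 4679357) ≈ 2.6713e-5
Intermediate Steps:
Function('j')(u, P) = 0
Function('V')(I) = Mul(Pow(I, -1), Add(143, I)) (Function('V')(I) = Mul(Add(I, 143), Pow(Add(I, 0), -1)) = Mul(Add(143, I), Pow(I, -1)) = Mul(Pow(I, -1), Add(143, I)))
Pow(Add(37435, Function('V')(-125)), -1) = Pow(Add(37435, Mul(Pow(-125, -1), Add(143, -125))), -1) = Pow(Add(37435, Mul(Rational(-1, 125), 18)), -1) = Pow(Add(37435, Rational(-18, 125)), -1) = Pow(Rational(4679357, 125), -1) = Rational(125, 4679357)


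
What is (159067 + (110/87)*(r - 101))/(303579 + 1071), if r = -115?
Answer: 4605023/8834850 ≈ 0.52123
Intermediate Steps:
(159067 + (110/87)*(r - 101))/(303579 + 1071) = (159067 + (110/87)*(-115 - 101))/(303579 + 1071) = (159067 + (110*(1/87))*(-216))/304650 = (159067 + (110/87)*(-216))*(1/304650) = (159067 - 7920/29)*(1/304650) = (4605023/29)*(1/304650) = 4605023/8834850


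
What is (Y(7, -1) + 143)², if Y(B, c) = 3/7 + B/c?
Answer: 912025/49 ≈ 18613.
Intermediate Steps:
Y(B, c) = 3/7 + B/c (Y(B, c) = 3*(⅐) + B/c = 3/7 + B/c)
(Y(7, -1) + 143)² = ((3/7 + 7/(-1)) + 143)² = ((3/7 + 7*(-1)) + 143)² = ((3/7 - 7) + 143)² = (-46/7 + 143)² = (955/7)² = 912025/49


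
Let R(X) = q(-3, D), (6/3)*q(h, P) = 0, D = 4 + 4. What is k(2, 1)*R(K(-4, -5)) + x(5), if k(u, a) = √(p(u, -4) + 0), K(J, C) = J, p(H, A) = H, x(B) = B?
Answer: 5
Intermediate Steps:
D = 8
q(h, P) = 0 (q(h, P) = (½)*0 = 0)
R(X) = 0
k(u, a) = √u (k(u, a) = √(u + 0) = √u)
k(2, 1)*R(K(-4, -5)) + x(5) = √2*0 + 5 = 0 + 5 = 5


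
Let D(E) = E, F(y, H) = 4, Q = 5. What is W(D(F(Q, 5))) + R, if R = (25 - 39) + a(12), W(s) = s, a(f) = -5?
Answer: -15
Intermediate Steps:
R = -19 (R = (25 - 39) - 5 = -14 - 5 = -19)
W(D(F(Q, 5))) + R = 4 - 19 = -15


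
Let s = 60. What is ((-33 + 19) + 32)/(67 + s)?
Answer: 18/127 ≈ 0.14173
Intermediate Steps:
((-33 + 19) + 32)/(67 + s) = ((-33 + 19) + 32)/(67 + 60) = (-14 + 32)/127 = 18*(1/127) = 18/127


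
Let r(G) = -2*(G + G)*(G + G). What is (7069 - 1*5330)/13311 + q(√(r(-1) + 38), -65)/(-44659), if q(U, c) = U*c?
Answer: 1739/13311 + 65*√30/44659 ≈ 0.13862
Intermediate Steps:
r(G) = -8*G² (r(G) = -2*2*G*2*G = -8*G²)
(7069 - 1*5330)/13311 + q(√(r(-1) + 38), -65)/(-44659) = (7069 - 1*5330)/13311 + (√(-8*(-1)² + 38)*(-65))/(-44659) = (7069 - 5330)*(1/13311) + (√(-8*1 + 38)*(-65))*(-1/44659) = 1739*(1/13311) + (√(-8 + 38)*(-65))*(-1/44659) = 1739/13311 + (√30*(-65))*(-1/44659) = 1739/13311 - 65*√30*(-1/44659) = 1739/13311 + 65*√30/44659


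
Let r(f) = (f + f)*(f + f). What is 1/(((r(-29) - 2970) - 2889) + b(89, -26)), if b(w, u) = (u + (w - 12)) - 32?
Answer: -1/2476 ≈ -0.00040388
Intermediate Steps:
r(f) = 4*f**2 (r(f) = (2*f)*(2*f) = 4*f**2)
b(w, u) = -44 + u + w (b(w, u) = (u + (-12 + w)) - 32 = (-12 + u + w) - 32 = -44 + u + w)
1/(((r(-29) - 2970) - 2889) + b(89, -26)) = 1/(((4*(-29)**2 - 2970) - 2889) + (-44 - 26 + 89)) = 1/(((4*841 - 2970) - 2889) + 19) = 1/(((3364 - 2970) - 2889) + 19) = 1/((394 - 2889) + 19) = 1/(-2495 + 19) = 1/(-2476) = -1/2476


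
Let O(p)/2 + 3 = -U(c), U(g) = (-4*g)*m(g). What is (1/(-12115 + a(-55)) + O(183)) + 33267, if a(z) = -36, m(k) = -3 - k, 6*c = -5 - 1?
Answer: 404348826/12151 ≈ 33277.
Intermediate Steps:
c = -1 (c = (-5 - 1)/6 = (⅙)*(-6) = -1)
U(g) = -4*g*(-3 - g) (U(g) = (-4*g)*(-3 - g) = -4*g*(-3 - g))
O(p) = 10 (O(p) = -6 + 2*(-4*(-1)*(3 - 1)) = -6 + 2*(-4*(-1)*2) = -6 + 2*(-1*(-8)) = -6 + 2*8 = -6 + 16 = 10)
(1/(-12115 + a(-55)) + O(183)) + 33267 = (1/(-12115 - 36) + 10) + 33267 = (1/(-12151) + 10) + 33267 = (-1/12151 + 10) + 33267 = 121509/12151 + 33267 = 404348826/12151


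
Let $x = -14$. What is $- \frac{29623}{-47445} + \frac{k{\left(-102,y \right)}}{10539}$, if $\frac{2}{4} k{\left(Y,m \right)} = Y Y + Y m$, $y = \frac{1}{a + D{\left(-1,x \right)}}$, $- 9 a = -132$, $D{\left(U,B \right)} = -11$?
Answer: $\frac{1584968843}{611139045} \approx 2.5935$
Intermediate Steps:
$a = \frac{44}{3}$ ($a = \left(- \frac{1}{9}\right) \left(-132\right) = \frac{44}{3} \approx 14.667$)
$y = \frac{3}{11}$ ($y = \frac{1}{\frac{44}{3} - 11} = \frac{1}{\frac{11}{3}} = \frac{3}{11} \approx 0.27273$)
$k{\left(Y,m \right)} = 2 Y^{2} + 2 Y m$ ($k{\left(Y,m \right)} = 2 \left(Y Y + Y m\right) = 2 \left(Y^{2} + Y m\right) = 2 Y^{2} + 2 Y m$)
$- \frac{29623}{-47445} + \frac{k{\left(-102,y \right)}}{10539} = - \frac{29623}{-47445} + \frac{2 \left(-102\right) \left(-102 + \frac{3}{11}\right)}{10539} = \left(-29623\right) \left(- \frac{1}{47445}\right) + 2 \left(-102\right) \left(- \frac{1119}{11}\right) \frac{1}{10539} = \frac{29623}{47445} + \frac{228276}{11} \cdot \frac{1}{10539} = \frac{29623}{47445} + \frac{25364}{12881} = \frac{1584968843}{611139045}$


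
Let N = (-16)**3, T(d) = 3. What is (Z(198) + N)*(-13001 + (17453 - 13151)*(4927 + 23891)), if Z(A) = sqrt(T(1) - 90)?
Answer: -507748495360 + 123962035*I*sqrt(87) ≈ -5.0775e+11 + 1.1562e+9*I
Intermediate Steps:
Z(A) = I*sqrt(87) (Z(A) = sqrt(3 - 90) = sqrt(-87) = I*sqrt(87))
N = -4096
(Z(198) + N)*(-13001 + (17453 - 13151)*(4927 + 23891)) = (I*sqrt(87) - 4096)*(-13001 + (17453 - 13151)*(4927 + 23891)) = (-4096 + I*sqrt(87))*(-13001 + 4302*28818) = (-4096 + I*sqrt(87))*(-13001 + 123975036) = (-4096 + I*sqrt(87))*123962035 = -507748495360 + 123962035*I*sqrt(87)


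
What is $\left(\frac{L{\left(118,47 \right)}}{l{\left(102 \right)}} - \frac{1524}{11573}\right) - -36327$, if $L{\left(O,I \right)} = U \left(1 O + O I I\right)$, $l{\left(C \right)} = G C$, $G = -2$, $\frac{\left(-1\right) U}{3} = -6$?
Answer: $\frac{154116117}{11573} \approx 13317.0$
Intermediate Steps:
$U = 18$ ($U = \left(-3\right) \left(-6\right) = 18$)
$l{\left(C \right)} = - 2 C$
$L{\left(O,I \right)} = 18 O + 18 O I^{2}$ ($L{\left(O,I \right)} = 18 \left(1 O + O I I\right) = 18 \left(O + I O I\right) = 18 \left(O + O I^{2}\right) = 18 O + 18 O I^{2}$)
$\left(\frac{L{\left(118,47 \right)}}{l{\left(102 \right)}} - \frac{1524}{11573}\right) - -36327 = \left(\frac{18 \cdot 118 \left(1 + 47^{2}\right)}{\left(-2\right) 102} - \frac{1524}{11573}\right) - -36327 = \left(\frac{18 \cdot 118 \left(1 + 2209\right)}{-204} - \frac{1524}{11573}\right) + 36327 = \left(18 \cdot 118 \cdot 2210 \left(- \frac{1}{204}\right) - \frac{1524}{11573}\right) + 36327 = \left(4694040 \left(- \frac{1}{204}\right) - \frac{1524}{11573}\right) + 36327 = \left(-23010 - \frac{1524}{11573}\right) + 36327 = - \frac{266296254}{11573} + 36327 = \frac{154116117}{11573}$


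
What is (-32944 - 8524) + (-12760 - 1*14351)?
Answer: -68579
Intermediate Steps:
(-32944 - 8524) + (-12760 - 1*14351) = -41468 + (-12760 - 14351) = -41468 - 27111 = -68579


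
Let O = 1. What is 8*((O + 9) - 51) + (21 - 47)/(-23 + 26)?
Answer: -1010/3 ≈ -336.67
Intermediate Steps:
8*((O + 9) - 51) + (21 - 47)/(-23 + 26) = 8*((1 + 9) - 51) + (21 - 47)/(-23 + 26) = 8*(10 - 51) - 26/3 = 8*(-41) - 26*⅓ = -328 - 26/3 = -1010/3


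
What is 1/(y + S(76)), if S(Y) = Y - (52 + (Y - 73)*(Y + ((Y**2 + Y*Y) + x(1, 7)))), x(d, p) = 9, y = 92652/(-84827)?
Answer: -84827/2959452201 ≈ -2.8663e-5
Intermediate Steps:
y = -92652/84827 (y = 92652*(-1/84827) = -92652/84827 ≈ -1.0922)
S(Y) = -52 + Y - (-73 + Y)*(9 + Y + 2*Y**2) (S(Y) = Y - (52 + (Y - 73)*(Y + ((Y**2 + Y*Y) + 9))) = Y - (52 + (-73 + Y)*(Y + ((Y**2 + Y**2) + 9))) = Y - (52 + (-73 + Y)*(Y + (2*Y**2 + 9))) = Y - (52 + (-73 + Y)*(Y + (9 + 2*Y**2))) = Y - (52 + (-73 + Y)*(9 + Y + 2*Y**2)) = Y + (-52 - (-73 + Y)*(9 + Y + 2*Y**2)) = -52 + Y - (-73 + Y)*(9 + Y + 2*Y**2))
1/(y + S(76)) = 1/(-92652/84827 + (605 - 2*76**3 + 65*76 + 145*76**2)) = 1/(-92652/84827 + (605 - 2*438976 + 4940 + 145*5776)) = 1/(-92652/84827 + (605 - 877952 + 4940 + 837520)) = 1/(-92652/84827 - 34887) = 1/(-2959452201/84827) = -84827/2959452201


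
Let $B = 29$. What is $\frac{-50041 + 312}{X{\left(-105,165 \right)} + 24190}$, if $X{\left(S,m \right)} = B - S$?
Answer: $- \frac{49729}{24324} \approx -2.0444$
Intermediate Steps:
$X{\left(S,m \right)} = 29 - S$
$\frac{-50041 + 312}{X{\left(-105,165 \right)} + 24190} = \frac{-50041 + 312}{\left(29 - -105\right) + 24190} = - \frac{49729}{\left(29 + 105\right) + 24190} = - \frac{49729}{134 + 24190} = - \frac{49729}{24324}$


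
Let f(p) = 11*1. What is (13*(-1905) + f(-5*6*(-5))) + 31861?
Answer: 7107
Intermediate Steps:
f(p) = 11
(13*(-1905) + f(-5*6*(-5))) + 31861 = (13*(-1905) + 11) + 31861 = (-24765 + 11) + 31861 = -24754 + 31861 = 7107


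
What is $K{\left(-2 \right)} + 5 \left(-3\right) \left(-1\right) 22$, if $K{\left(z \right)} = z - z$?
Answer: $330$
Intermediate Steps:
$K{\left(z \right)} = 0$
$K{\left(-2 \right)} + 5 \left(-3\right) \left(-1\right) 22 = 0 + 5 \left(-3\right) \left(-1\right) 22 = 0 + \left(-15\right) \left(-1\right) 22 = 0 + 15 \cdot 22 = 0 + 330 = 330$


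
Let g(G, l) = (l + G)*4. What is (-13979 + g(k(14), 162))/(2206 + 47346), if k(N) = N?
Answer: -13275/49552 ≈ -0.26790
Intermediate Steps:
g(G, l) = 4*G + 4*l (g(G, l) = (G + l)*4 = 4*G + 4*l)
(-13979 + g(k(14), 162))/(2206 + 47346) = (-13979 + (4*14 + 4*162))/(2206 + 47346) = (-13979 + (56 + 648))/49552 = (-13979 + 704)*(1/49552) = -13275*1/49552 = -13275/49552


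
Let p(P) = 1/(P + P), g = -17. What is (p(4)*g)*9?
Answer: -153/8 ≈ -19.125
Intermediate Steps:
p(P) = 1/(2*P)
(p(4)*g)*9 = (((½)/4)*(-17))*9 = (((½)*(¼))*(-17))*9 = ((⅛)*(-17))*9 = -17/8*9 = -153/8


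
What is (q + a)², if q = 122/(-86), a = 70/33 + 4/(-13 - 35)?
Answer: 12355225/32216976 ≈ 0.38350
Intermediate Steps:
a = 269/132 (a = 70*(1/33) + 4/(-48) = 70/33 + 4*(-1/48) = 70/33 - 1/12 = 269/132 ≈ 2.0379)
q = -61/43 (q = 122*(-1/86) = -61/43 ≈ -1.4186)
(q + a)² = (-61/43 + 269/132)² = (3515/5676)² = 12355225/32216976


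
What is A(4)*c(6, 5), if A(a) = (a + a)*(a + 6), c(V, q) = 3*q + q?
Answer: 1600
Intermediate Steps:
c(V, q) = 4*q
A(a) = 2*a*(6 + a) (A(a) = (2*a)*(6 + a) = 2*a*(6 + a))
A(4)*c(6, 5) = (2*4*(6 + 4))*(4*5) = (2*4*10)*20 = 80*20 = 1600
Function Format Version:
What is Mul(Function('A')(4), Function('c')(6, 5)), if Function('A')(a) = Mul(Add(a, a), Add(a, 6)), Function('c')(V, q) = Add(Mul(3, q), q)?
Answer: 1600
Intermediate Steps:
Function('c')(V, q) = Mul(4, q)
Function('A')(a) = Mul(2, a, Add(6, a)) (Function('A')(a) = Mul(Mul(2, a), Add(6, a)) = Mul(2, a, Add(6, a)))
Mul(Function('A')(4), Function('c')(6, 5)) = Mul(Mul(2, 4, Add(6, 4)), Mul(4, 5)) = Mul(Mul(2, 4, 10), 20) = Mul(80, 20) = 1600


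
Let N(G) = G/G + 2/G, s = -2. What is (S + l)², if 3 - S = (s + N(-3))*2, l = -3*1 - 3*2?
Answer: 64/9 ≈ 7.1111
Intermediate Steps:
N(G) = 1 + 2/G
l = -9 (l = -3 - 6 = -9)
S = 19/3 (S = 3 - (-2 + (2 - 3)/(-3))*2 = 3 - (-2 - ⅓*(-1))*2 = 3 - (-2 + ⅓)*2 = 3 - (-5)*2/3 = 3 - 1*(-10/3) = 3 + 10/3 = 19/3 ≈ 6.3333)
(S + l)² = (19/3 - 9)² = (-8/3)² = 64/9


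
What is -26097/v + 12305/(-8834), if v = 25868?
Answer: -274423319/114258956 ≈ -2.4018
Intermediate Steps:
-26097/v + 12305/(-8834) = -26097/25868 + 12305/(-8834) = -26097*1/25868 + 12305*(-1/8834) = -26097/25868 - 12305/8834 = -274423319/114258956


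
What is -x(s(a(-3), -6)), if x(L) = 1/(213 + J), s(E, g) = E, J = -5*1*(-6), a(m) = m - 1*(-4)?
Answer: -1/243 ≈ -0.0041152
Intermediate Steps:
a(m) = 4 + m (a(m) = m + 4 = 4 + m)
J = 30 (J = -5*(-6) = 30)
x(L) = 1/243 (x(L) = 1/(213 + 30) = 1/243)
-x(s(a(-3), -6)) = -1*1/243 = -1/243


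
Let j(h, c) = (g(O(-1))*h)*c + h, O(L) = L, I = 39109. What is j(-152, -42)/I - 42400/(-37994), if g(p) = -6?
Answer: 98562168/742953673 ≈ 0.13266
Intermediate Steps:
j(h, c) = h - 6*c*h (j(h, c) = (-6*h)*c + h = -6*c*h + h = h - 6*c*h)
j(-152, -42)/I - 42400/(-37994) = -152*(1 - 6*(-42))/39109 - 42400/(-37994) = -152*(1 + 252)*(1/39109) - 42400*(-1/37994) = -152*253*(1/39109) + 21200/18997 = -38456*1/39109 + 21200/18997 = -38456/39109 + 21200/18997 = 98562168/742953673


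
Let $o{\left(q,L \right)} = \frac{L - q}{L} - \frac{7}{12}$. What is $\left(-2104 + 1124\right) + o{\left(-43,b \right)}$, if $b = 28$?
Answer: $- \frac{20539}{21} \approx -978.05$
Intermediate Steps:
$o{\left(q,L \right)} = - \frac{7}{12} + \frac{L - q}{L}$ ($o{\left(q,L \right)} = \frac{L - q}{L} - \frac{7}{12} = - \frac{7}{12} + \frac{L - q}{L}$)
$\left(-2104 + 1124\right) + o{\left(-43,b \right)} = \left(-2104 + 1124\right) - \left(- \frac{5}{12} - \frac{43}{28}\right) = -980 - \left(- \frac{5}{12} - \frac{43}{28}\right) = -980 + \left(\frac{5}{12} + \frac{43}{28}\right) = -980 + \frac{41}{21} = - \frac{20539}{21}$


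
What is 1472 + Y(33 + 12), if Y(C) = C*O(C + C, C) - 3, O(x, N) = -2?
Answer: 1379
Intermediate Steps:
Y(C) = -3 - 2*C (Y(C) = C*(-2) - 3 = -2*C - 3 = -3 - 2*C)
1472 + Y(33 + 12) = 1472 + (-3 - 2*(33 + 12)) = 1472 + (-3 - 2*45) = 1472 + (-3 - 90) = 1472 - 93 = 1379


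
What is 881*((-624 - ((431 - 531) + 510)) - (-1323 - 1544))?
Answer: 1614873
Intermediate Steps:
881*((-624 - ((431 - 531) + 510)) - (-1323 - 1544)) = 881*((-624 - (-100 + 510)) - 1*(-2867)) = 881*((-624 - 1*410) + 2867) = 881*((-624 - 410) + 2867) = 881*(-1034 + 2867) = 881*1833 = 1614873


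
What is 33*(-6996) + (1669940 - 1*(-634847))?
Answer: 2073919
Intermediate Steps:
33*(-6996) + (1669940 - 1*(-634847)) = -230868 + (1669940 + 634847) = -230868 + 2304787 = 2073919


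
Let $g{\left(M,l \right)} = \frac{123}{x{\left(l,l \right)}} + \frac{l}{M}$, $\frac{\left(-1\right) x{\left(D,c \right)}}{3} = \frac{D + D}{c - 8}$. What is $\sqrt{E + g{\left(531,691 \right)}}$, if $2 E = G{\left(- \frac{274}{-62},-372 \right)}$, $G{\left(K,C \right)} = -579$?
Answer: $\frac{i \sqrt{4614273946705}}{122307} \approx 17.563 i$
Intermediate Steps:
$E = - \frac{579}{2}$ ($E = \frac{1}{2} \left(-579\right) = - \frac{579}{2} \approx -289.5$)
$x{\left(D,c \right)} = - \frac{6 D}{-8 + c}$ ($x{\left(D,c \right)} = - 3 \frac{D + D}{c - 8} = - 3 \frac{2 D}{-8 + c} = - \frac{6 D}{-8 + c}$)
$g{\left(M,l \right)} = \frac{l}{M} - \frac{41 \left(-8 + l\right)}{2 l}$ ($g{\left(M,l \right)} = \frac{123}{\left(-6\right) l \frac{1}{-8 + l}} + \frac{l}{M} = 123 \left(- \frac{-8 + l}{6 l}\right) + \frac{l}{M} = - \frac{41 \left(-8 + l\right)}{2 l} + \frac{l}{M} = \frac{l}{M} - \frac{41 \left(-8 + l\right)}{2 l}$)
$\sqrt{E + g{\left(531,691 \right)}} = \sqrt{- \frac{579}{2} + \left(- \frac{41}{2} + \frac{164}{691} + \frac{691}{531}\right)} = \sqrt{- \frac{579}{2} - \frac{13914631}{733842}} = \sqrt{- \frac{113180945}{366921}} = \frac{i \sqrt{4614273946705}}{122307}$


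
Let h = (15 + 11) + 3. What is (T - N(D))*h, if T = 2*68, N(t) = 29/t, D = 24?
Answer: 93815/24 ≈ 3909.0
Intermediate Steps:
h = 29 (h = 26 + 3 = 29)
T = 136
(T - N(D))*h = (136 - 29/24)*29 = (3235/24)*29 = 93815/24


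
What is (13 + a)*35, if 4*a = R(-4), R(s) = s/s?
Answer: 1855/4 ≈ 463.75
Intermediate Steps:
R(s) = 1
a = ¼ (a = (¼)*1 = ¼ ≈ 0.25000)
(13 + a)*35 = (13 + ¼)*35 = (53/4)*35 = 1855/4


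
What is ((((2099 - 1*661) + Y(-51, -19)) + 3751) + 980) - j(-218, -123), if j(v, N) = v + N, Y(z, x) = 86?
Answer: 6596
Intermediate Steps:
j(v, N) = N + v
((((2099 - 1*661) + Y(-51, -19)) + 3751) + 980) - j(-218, -123) = ((((2099 - 1*661) + 86) + 3751) + 980) - (-123 - 218) = ((((2099 - 661) + 86) + 3751) + 980) - 1*(-341) = (((1438 + 86) + 3751) + 980) + 341 = ((1524 + 3751) + 980) + 341 = (5275 + 980) + 341 = 6255 + 341 = 6596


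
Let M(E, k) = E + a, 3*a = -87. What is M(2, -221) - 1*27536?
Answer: -27563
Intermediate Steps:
a = -29 (a = (1/3)*(-87) = -29)
M(E, k) = -29 + E (M(E, k) = E - 29 = -29 + E)
M(2, -221) - 1*27536 = (-29 + 2) - 1*27536 = -27 - 27536 = -27563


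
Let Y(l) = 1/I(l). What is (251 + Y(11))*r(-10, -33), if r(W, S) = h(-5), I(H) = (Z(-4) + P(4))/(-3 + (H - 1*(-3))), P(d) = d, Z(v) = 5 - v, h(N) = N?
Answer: -16370/13 ≈ -1259.2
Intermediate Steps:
I(H) = 13/H (I(H) = ((5 - 1*(-4)) + 4)/(-3 + (H - 1*(-3))) = ((5 + 4) + 4)/(-3 + (H + 3)) = (9 + 4)/(-3 + (3 + H)) = 13/H)
Y(l) = l/13 (Y(l) = 1/(13/l) = l/13)
r(W, S) = -5
(251 + Y(11))*r(-10, -33) = (251 + (1/13)*11)*(-5) = (251 + 11/13)*(-5) = (3274/13)*(-5) = -16370/13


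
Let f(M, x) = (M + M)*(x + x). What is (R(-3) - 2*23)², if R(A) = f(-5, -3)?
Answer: 196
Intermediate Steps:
f(M, x) = 4*M*x (f(M, x) = (2*M)*(2*x) = 4*M*x)
R(A) = 60 (R(A) = 4*(-5)*(-3) = 60)
(R(-3) - 2*23)² = (60 - 2*23)² = (60 - 46)² = 14² = 196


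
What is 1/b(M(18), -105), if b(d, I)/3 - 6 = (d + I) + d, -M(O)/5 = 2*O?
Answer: -1/1377 ≈ -0.00072622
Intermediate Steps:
M(O) = -10*O
b(d, I) = 18 + 3*I + 6*d (b(d, I) = 18 + 3*((d + I) + d) = 18 + 3*((I + d) + d) = 18 + 3*(I + 2*d) = 18 + (3*I + 6*d) = 18 + 3*I + 6*d)
1/b(M(18), -105) = 1/(18 + 3*(-105) + 6*(-10*18)) = 1/(18 - 315 + 6*(-180)) = 1/(18 - 315 - 1080) = 1/(-1377) = -1/1377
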